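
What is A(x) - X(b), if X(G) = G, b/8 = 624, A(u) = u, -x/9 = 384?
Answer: -8448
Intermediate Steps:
x = -3456 (x = -9*384 = -3456)
b = 4992 (b = 8*624 = 4992)
A(x) - X(b) = -3456 - 1*4992 = -3456 - 4992 = -8448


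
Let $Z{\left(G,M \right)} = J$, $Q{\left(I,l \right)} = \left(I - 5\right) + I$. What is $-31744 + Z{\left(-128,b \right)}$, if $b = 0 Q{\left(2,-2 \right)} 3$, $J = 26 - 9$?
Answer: $-31727$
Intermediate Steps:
$Q{\left(I,l \right)} = -5 + 2 I$ ($Q{\left(I,l \right)} = \left(-5 + I\right) + I = -5 + 2 I$)
$J = 17$ ($J = 26 - 9 = 17$)
$b = 0$ ($b = 0 \left(-5 + 2 \cdot 2\right) 3 = 0 \left(-5 + 4\right) 3 = 0 \left(-1\right) 3 = 0 \cdot 3 = 0$)
$Z{\left(G,M \right)} = 17$
$-31744 + Z{\left(-128,b \right)} = -31744 + 17 = -31727$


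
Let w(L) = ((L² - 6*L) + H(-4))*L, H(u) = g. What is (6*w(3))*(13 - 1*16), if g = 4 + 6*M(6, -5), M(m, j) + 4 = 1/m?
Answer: 1512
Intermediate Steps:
M(m, j) = -4 + 1/m
g = -19 (g = 4 + 6*(-4 + 1/6) = 4 + 6*(-4 + ⅙) = 4 + 6*(-23/6) = 4 - 23 = -19)
H(u) = -19
w(L) = L*(-19 + L² - 6*L) (w(L) = ((L² - 6*L) - 19)*L = (-19 + L² - 6*L)*L = L*(-19 + L² - 6*L))
(6*w(3))*(13 - 1*16) = (6*(3*(-19 + 3² - 6*3)))*(13 - 1*16) = (6*(3*(-19 + 9 - 18)))*(13 - 16) = (6*(3*(-28)))*(-3) = (6*(-84))*(-3) = -504*(-3) = 1512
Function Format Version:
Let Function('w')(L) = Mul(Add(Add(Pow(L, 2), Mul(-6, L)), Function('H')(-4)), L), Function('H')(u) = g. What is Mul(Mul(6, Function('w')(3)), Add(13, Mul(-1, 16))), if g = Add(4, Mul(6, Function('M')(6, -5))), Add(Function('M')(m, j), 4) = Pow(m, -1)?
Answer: 1512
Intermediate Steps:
Function('M')(m, j) = Add(-4, Pow(m, -1))
g = -19 (g = Add(4, Mul(6, Add(-4, Pow(6, -1)))) = Add(4, Mul(6, Add(-4, Rational(1, 6)))) = Add(4, Mul(6, Rational(-23, 6))) = Add(4, -23) = -19)
Function('H')(u) = -19
Function('w')(L) = Mul(L, Add(-19, Pow(L, 2), Mul(-6, L))) (Function('w')(L) = Mul(Add(Add(Pow(L, 2), Mul(-6, L)), -19), L) = Mul(Add(-19, Pow(L, 2), Mul(-6, L)), L) = Mul(L, Add(-19, Pow(L, 2), Mul(-6, L))))
Mul(Mul(6, Function('w')(3)), Add(13, Mul(-1, 16))) = Mul(Mul(6, Mul(3, Add(-19, Pow(3, 2), Mul(-6, 3)))), Add(13, Mul(-1, 16))) = Mul(Mul(6, Mul(3, Add(-19, 9, -18))), Add(13, -16)) = Mul(Mul(6, Mul(3, -28)), -3) = Mul(Mul(6, -84), -3) = Mul(-504, -3) = 1512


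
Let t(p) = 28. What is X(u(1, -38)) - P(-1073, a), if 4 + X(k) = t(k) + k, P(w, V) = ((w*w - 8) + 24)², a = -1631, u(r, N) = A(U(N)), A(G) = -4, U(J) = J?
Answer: -1325595309005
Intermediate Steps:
u(r, N) = -4
P(w, V) = (16 + w²)² (P(w, V) = ((w² - 8) + 24)² = ((-8 + w²) + 24)² = (16 + w²)²)
X(k) = 24 + k (X(k) = -4 + (28 + k) = 24 + k)
X(u(1, -38)) - P(-1073, a) = (24 - 4) - (16 + (-1073)²)² = 20 - (16 + 1151329)² = 20 - 1*1151345² = 20 - 1*1325595309025 = 20 - 1325595309025 = -1325595309005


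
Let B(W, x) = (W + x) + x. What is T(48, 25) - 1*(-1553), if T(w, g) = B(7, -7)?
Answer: 1546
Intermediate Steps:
B(W, x) = W + 2*x
T(w, g) = -7 (T(w, g) = 7 + 2*(-7) = 7 - 14 = -7)
T(48, 25) - 1*(-1553) = -7 - 1*(-1553) = -7 + 1553 = 1546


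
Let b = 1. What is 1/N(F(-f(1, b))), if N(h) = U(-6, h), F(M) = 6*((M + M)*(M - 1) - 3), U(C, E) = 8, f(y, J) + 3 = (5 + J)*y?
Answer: ⅛ ≈ 0.12500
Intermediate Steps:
f(y, J) = -3 + y*(5 + J) (f(y, J) = -3 + (5 + J)*y = -3 + y*(5 + J))
F(M) = -18 + 12*M*(-1 + M) (F(M) = 6*((2*M)*(-1 + M) - 3) = 6*(2*M*(-1 + M) - 3) = 6*(-3 + 2*M*(-1 + M)) = -18 + 12*M*(-1 + M))
N(h) = 8
1/N(F(-f(1, b))) = 1/8 = ⅛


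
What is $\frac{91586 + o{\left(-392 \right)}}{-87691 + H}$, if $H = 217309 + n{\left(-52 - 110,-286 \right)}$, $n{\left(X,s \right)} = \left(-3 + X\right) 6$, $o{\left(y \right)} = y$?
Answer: $\frac{15199}{21438} \approx 0.70897$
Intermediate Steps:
$n{\left(X,s \right)} = -18 + 6 X$
$H = 216319$ ($H = 217309 + \left(-18 + 6 \left(-52 - 110\right)\right) = 217309 + \left(-18 + 6 \left(-162\right)\right) = 217309 - 990 = 216319$)
$\frac{91586 + o{\left(-392 \right)}}{-87691 + H} = \frac{91586 - 392}{-87691 + 216319} = \frac{91194}{128628} = 91194 \cdot \frac{1}{128628} = \frac{15199}{21438}$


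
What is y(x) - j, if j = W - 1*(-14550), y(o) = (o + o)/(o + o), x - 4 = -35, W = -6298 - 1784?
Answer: -6467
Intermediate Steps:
W = -8082
x = -31 (x = 4 - 35 = -31)
y(o) = 1 (y(o) = (2*o)/((2*o)) = (2*o)*(1/(2*o)) = 1)
j = 6468 (j = -8082 - 1*(-14550) = -8082 + 14550 = 6468)
y(x) - j = 1 - 1*6468 = 1 - 6468 = -6467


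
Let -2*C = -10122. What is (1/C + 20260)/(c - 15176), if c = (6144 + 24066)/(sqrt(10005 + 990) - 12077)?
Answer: -113490649482652199497/85025567237071915482 + 516268060135*sqrt(10995)/28341855745690638494 ≈ -1.3348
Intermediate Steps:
C = 5061 (C = -1/2*(-10122) = 5061)
c = 30210/(-12077 + sqrt(10995)) (c = 30210/(sqrt(10995) - 12077) = 30210/(-12077 + sqrt(10995)) ≈ -2.5234)
(1/C + 20260)/(c - 15176) = (1/5061 + 20260)/((-182423085/72921467 - 15105*sqrt(10995)/72921467) - 15176) = (1/5061 + 20260)/(-1106838606277/72921467 - 15105*sqrt(10995)/72921467) = 102535861/(5061*(-1106838606277/72921467 - 15105*sqrt(10995)/72921467))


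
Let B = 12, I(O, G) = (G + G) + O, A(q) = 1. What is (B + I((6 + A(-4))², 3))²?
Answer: 4489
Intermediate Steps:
I(O, G) = O + 2*G (I(O, G) = 2*G + O = O + 2*G)
(B + I((6 + A(-4))², 3))² = (12 + ((6 + 1)² + 2*3))² = (12 + (7² + 6))² = (12 + (49 + 6))² = (12 + 55)² = 67² = 4489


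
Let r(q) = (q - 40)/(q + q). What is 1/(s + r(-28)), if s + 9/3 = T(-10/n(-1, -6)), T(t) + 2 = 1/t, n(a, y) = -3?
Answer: -35/122 ≈ -0.28689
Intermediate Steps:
T(t) = -2 + 1/t
s = -47/10 (s = -3 + (-2 + 1/(-10/(-3))) = -3 + (-2 + 1/(-10*(-1/3))) = -3 + (-2 + 1/(10/3)) = -3 + (-2 + 3/10) = -3 - 17/10 = -47/10 ≈ -4.7000)
r(q) = (-40 + q)/(2*q) (r(q) = (-40 + q)/((2*q)) = (-40 + q)*(1/(2*q)) = (-40 + q)/(2*q))
1/(s + r(-28)) = 1/(-47/10 + (1/2)*(-40 - 28)/(-28)) = 1/(-47/10 + (1/2)*(-1/28)*(-68)) = 1/(-47/10 + 17/14) = 1/(-122/35) = -35/122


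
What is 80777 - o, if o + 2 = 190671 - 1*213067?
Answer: 103175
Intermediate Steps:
o = -22398 (o = -2 + (190671 - 1*213067) = -2 + (190671 - 213067) = -2 - 22396 = -22398)
80777 - o = 80777 - 1*(-22398) = 80777 + 22398 = 103175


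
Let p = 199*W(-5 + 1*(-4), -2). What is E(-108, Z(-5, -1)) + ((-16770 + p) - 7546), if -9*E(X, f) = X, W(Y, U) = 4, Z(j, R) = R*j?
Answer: -23508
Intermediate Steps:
E(X, f) = -X/9
p = 796 (p = 199*4 = 796)
E(-108, Z(-5, -1)) + ((-16770 + p) - 7546) = -⅑*(-108) + ((-16770 + 796) - 7546) = 12 + (-15974 - 7546) = 12 - 23520 = -23508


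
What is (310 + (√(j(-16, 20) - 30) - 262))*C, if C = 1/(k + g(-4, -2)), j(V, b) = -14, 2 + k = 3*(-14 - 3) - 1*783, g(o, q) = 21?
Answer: -48/815 - 2*I*√11/815 ≈ -0.058896 - 0.008139*I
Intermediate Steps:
k = -836 (k = -2 + (3*(-14 - 3) - 1*783) = -2 + (3*(-17) - 783) = -2 + (-51 - 783) = -2 - 834 = -836)
C = -1/815 (C = 1/(-836 + 21) = 1/(-815) = -1/815 ≈ -0.0012270)
(310 + (√(j(-16, 20) - 30) - 262))*C = (310 + (√(-14 - 30) - 262))*(-1/815) = (310 + (√(-44) - 262))*(-1/815) = (310 + (2*I*√11 - 262))*(-1/815) = (310 + (-262 + 2*I*√11))*(-1/815) = (48 + 2*I*√11)*(-1/815) = -48/815 - 2*I*√11/815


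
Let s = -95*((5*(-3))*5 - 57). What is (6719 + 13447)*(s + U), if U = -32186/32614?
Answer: 4123416372042/16307 ≈ 2.5286e+8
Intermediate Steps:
U = -16093/16307 (U = -32186*1/32614 = -16093/16307 ≈ -0.98688)
s = 12540 (s = -95*(-15*5 - 57) = -95*(-75 - 57) = -95*(-132) = 12540)
(6719 + 13447)*(s + U) = (6719 + 13447)*(12540 - 16093/16307) = 20166*(204473687/16307) = 4123416372042/16307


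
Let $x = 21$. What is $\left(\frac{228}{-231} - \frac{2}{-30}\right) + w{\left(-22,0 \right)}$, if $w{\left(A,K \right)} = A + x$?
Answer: $- \frac{2218}{1155} \approx -1.9203$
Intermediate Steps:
$w{\left(A,K \right)} = 21 + A$ ($w{\left(A,K \right)} = A + 21 = 21 + A$)
$\left(\frac{228}{-231} - \frac{2}{-30}\right) + w{\left(-22,0 \right)} = \left(\frac{228}{-231} - \frac{2}{-30}\right) + \left(21 - 22\right) = \left(228 \left(- \frac{1}{231}\right) - - \frac{1}{15}\right) - 1 = \left(- \frac{76}{77} + \frac{1}{15}\right) - 1 = - \frac{1063}{1155} - 1 = - \frac{2218}{1155}$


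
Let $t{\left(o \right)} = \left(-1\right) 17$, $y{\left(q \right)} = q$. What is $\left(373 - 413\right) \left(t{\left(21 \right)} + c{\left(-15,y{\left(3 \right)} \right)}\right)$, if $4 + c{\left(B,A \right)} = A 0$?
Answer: $840$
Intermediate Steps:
$t{\left(o \right)} = -17$
$c{\left(B,A \right)} = -4$ ($c{\left(B,A \right)} = -4 + A 0 = -4 + 0 = -4$)
$\left(373 - 413\right) \left(t{\left(21 \right)} + c{\left(-15,y{\left(3 \right)} \right)}\right) = \left(373 - 413\right) \left(-17 - 4\right) = \left(-40\right) \left(-21\right) = 840$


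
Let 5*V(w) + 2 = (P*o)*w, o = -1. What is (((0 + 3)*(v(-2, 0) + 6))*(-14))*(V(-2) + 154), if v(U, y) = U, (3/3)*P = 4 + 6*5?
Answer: -140448/5 ≈ -28090.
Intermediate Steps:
P = 34 (P = 4 + 6*5 = 4 + 30 = 34)
V(w) = -⅖ - 34*w/5 (V(w) = -⅖ + ((34*(-1))*w)/5 = -⅖ + (-34*w)/5 = -⅖ - 34*w/5)
(((0 + 3)*(v(-2, 0) + 6))*(-14))*(V(-2) + 154) = (((0 + 3)*(-2 + 6))*(-14))*((-⅖ - 34/5*(-2)) + 154) = ((3*4)*(-14))*((-⅖ + 68/5) + 154) = (12*(-14))*(66/5 + 154) = -168*836/5 = -140448/5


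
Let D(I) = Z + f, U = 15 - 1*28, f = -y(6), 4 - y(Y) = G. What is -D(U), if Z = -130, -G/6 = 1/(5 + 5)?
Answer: 673/5 ≈ 134.60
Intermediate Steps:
G = -⅗ (G = -6/(5 + 5) = -6/10 = -6*⅒ = -⅗ ≈ -0.60000)
y(Y) = 23/5 (y(Y) = 4 - 1*(-⅗) = 4 + ⅗ = 23/5)
f = -23/5 (f = -1*23/5 = -23/5 ≈ -4.6000)
U = -13 (U = 15 - 28 = -13)
D(I) = -673/5 (D(I) = -130 - 23/5 = -673/5)
-D(U) = -1*(-673/5) = 673/5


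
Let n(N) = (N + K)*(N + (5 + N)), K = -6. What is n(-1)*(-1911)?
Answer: 40131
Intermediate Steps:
n(N) = (-6 + N)*(5 + 2*N) (n(N) = (N - 6)*(N + (5 + N)) = (-6 + N)*(5 + 2*N))
n(-1)*(-1911) = (-30 - 7*(-1) + 2*(-1)**2)*(-1911) = (-30 + 7 + 2*1)*(-1911) = (-30 + 7 + 2)*(-1911) = -21*(-1911) = 40131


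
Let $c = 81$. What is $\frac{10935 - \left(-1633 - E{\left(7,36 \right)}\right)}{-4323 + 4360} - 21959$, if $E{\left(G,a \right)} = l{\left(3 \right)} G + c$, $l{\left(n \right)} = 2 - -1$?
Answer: $- \frac{799813}{37} \approx -21617.0$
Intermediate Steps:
$l{\left(n \right)} = 3$ ($l{\left(n \right)} = 2 + 1 = 3$)
$E{\left(G,a \right)} = 81 + 3 G$ ($E{\left(G,a \right)} = 3 G + 81 = 81 + 3 G$)
$\frac{10935 - \left(-1633 - E{\left(7,36 \right)}\right)}{-4323 + 4360} - 21959 = \frac{10935 + \left(\left(\left(81 + 3 \cdot 7\right) + 6147\right) - 4514\right)}{-4323 + 4360} - 21959 = \frac{10935 + \left(\left(\left(81 + 21\right) + 6147\right) - 4514\right)}{37} - 21959 = \left(10935 + \left(\left(102 + 6147\right) - 4514\right)\right) \frac{1}{37} - 21959 = \left(10935 + \left(6249 - 4514\right)\right) \frac{1}{37} - 21959 = \left(10935 + 1735\right) \frac{1}{37} - 21959 = 12670 \cdot \frac{1}{37} - 21959 = \frac{12670}{37} - 21959 = - \frac{799813}{37}$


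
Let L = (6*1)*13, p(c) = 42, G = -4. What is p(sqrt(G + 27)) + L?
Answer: 120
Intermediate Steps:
L = 78 (L = 6*13 = 78)
p(sqrt(G + 27)) + L = 42 + 78 = 120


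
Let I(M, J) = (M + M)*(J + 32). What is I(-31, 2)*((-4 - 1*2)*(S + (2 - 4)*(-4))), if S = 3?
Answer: 139128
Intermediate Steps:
I(M, J) = 2*M*(32 + J) (I(M, J) = (2*M)*(32 + J) = 2*M*(32 + J))
I(-31, 2)*((-4 - 1*2)*(S + (2 - 4)*(-4))) = (2*(-31)*(32 + 2))*((-4 - 1*2)*(3 + (2 - 4)*(-4))) = (2*(-31)*34)*((-4 - 2)*(3 - 2*(-4))) = -(-12648)*(3 + 8) = -(-12648)*11 = -2108*(-66) = 139128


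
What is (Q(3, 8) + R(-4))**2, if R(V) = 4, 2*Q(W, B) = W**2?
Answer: 289/4 ≈ 72.250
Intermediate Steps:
Q(W, B) = W**2/2
(Q(3, 8) + R(-4))**2 = ((1/2)*3**2 + 4)**2 = ((1/2)*9 + 4)**2 = (9/2 + 4)**2 = (17/2)**2 = 289/4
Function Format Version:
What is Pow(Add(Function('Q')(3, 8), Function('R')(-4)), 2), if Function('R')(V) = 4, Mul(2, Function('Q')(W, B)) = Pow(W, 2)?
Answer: Rational(289, 4) ≈ 72.250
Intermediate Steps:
Function('Q')(W, B) = Mul(Rational(1, 2), Pow(W, 2))
Pow(Add(Function('Q')(3, 8), Function('R')(-4)), 2) = Pow(Add(Mul(Rational(1, 2), Pow(3, 2)), 4), 2) = Pow(Add(Mul(Rational(1, 2), 9), 4), 2) = Pow(Add(Rational(9, 2), 4), 2) = Pow(Rational(17, 2), 2) = Rational(289, 4)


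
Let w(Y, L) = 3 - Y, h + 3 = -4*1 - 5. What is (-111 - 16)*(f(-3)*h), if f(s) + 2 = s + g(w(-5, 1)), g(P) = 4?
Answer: -1524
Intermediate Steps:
h = -12 (h = -3 + (-4*1 - 5) = -3 + (-4 - 5) = -3 - 9 = -12)
f(s) = 2 + s (f(s) = -2 + (s + 4) = -2 + (4 + s) = 2 + s)
(-111 - 16)*(f(-3)*h) = (-111 - 16)*((2 - 3)*(-12)) = -(-127)*(-12) = -127*12 = -1524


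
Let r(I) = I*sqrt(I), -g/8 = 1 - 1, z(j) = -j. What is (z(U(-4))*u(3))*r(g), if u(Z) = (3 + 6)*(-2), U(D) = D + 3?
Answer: 0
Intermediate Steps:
U(D) = 3 + D
g = 0 (g = -8*(1 - 1) = -8*0 = 0)
r(I) = I**(3/2)
u(Z) = -18 (u(Z) = 9*(-2) = -18)
(z(U(-4))*u(3))*r(g) = (-(3 - 4)*(-18))*0**(3/2) = (-1*(-1)*(-18))*0 = (1*(-18))*0 = -18*0 = 0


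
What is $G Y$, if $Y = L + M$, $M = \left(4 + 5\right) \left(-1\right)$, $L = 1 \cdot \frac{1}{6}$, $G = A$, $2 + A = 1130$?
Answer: $-9964$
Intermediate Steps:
$A = 1128$ ($A = -2 + 1130 = 1128$)
$G = 1128$
$L = \frac{1}{6}$ ($L = 1 \cdot \frac{1}{6} = \frac{1}{6} \approx 0.16667$)
$M = -9$ ($M = 9 \left(-1\right) = -9$)
$Y = - \frac{53}{6}$ ($Y = \frac{1}{6} - 9 = - \frac{53}{6} \approx -8.8333$)
$G Y = 1128 \left(- \frac{53}{6}\right) = -9964$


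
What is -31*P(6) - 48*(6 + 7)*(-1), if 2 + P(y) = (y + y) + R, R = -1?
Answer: 345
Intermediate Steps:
P(y) = -3 + 2*y (P(y) = -2 + ((y + y) - 1) = -2 + (2*y - 1) = -2 + (-1 + 2*y) = -3 + 2*y)
-31*P(6) - 48*(6 + 7)*(-1) = -31*(-3 + 2*6) - 48*(6 + 7)*(-1) = -31*(-3 + 12) - 624*(-1) = -31*9 - 48*(-13) = -279 + 624 = 345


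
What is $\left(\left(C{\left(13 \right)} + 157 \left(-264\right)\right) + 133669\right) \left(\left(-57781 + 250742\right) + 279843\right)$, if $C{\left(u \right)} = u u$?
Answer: $43682361560$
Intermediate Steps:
$C{\left(u \right)} = u^{2}$
$\left(\left(C{\left(13 \right)} + 157 \left(-264\right)\right) + 133669\right) \left(\left(-57781 + 250742\right) + 279843\right) = \left(\left(13^{2} + 157 \left(-264\right)\right) + 133669\right) \left(\left(-57781 + 250742\right) + 279843\right) = \left(\left(169 - 41448\right) + 133669\right) \left(192961 + 279843\right) = \left(-41279 + 133669\right) 472804 = 92390 \cdot 472804 = 43682361560$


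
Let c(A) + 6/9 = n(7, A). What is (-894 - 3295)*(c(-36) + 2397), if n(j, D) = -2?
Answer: -30089587/3 ≈ -1.0030e+7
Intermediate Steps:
c(A) = -8/3 (c(A) = -⅔ - 2 = -8/3)
(-894 - 3295)*(c(-36) + 2397) = (-894 - 3295)*(-8/3 + 2397) = -4189*7183/3 = -30089587/3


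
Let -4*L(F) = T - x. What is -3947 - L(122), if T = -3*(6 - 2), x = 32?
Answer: -3958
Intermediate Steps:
T = -12 (T = -3*4 = -12)
L(F) = 11 (L(F) = -(-12 - 1*32)/4 = -(-12 - 32)/4 = -1/4*(-44) = 11)
-3947 - L(122) = -3947 - 1*11 = -3947 - 11 = -3958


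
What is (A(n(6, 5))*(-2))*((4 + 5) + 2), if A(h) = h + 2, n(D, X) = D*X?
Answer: -704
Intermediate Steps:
A(h) = 2 + h
(A(n(6, 5))*(-2))*((4 + 5) + 2) = ((2 + 6*5)*(-2))*((4 + 5) + 2) = ((2 + 30)*(-2))*(9 + 2) = (32*(-2))*11 = -64*11 = -704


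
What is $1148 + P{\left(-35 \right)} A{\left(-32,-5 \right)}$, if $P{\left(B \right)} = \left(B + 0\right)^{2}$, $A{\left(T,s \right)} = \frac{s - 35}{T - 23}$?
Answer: $\frac{22428}{11} \approx 2038.9$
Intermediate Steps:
$A{\left(T,s \right)} = \frac{-35 + s}{-23 + T}$
$P{\left(B \right)} = B^{2}$
$1148 + P{\left(-35 \right)} A{\left(-32,-5 \right)} = 1148 + \left(-35\right)^{2} \frac{-35 - 5}{-23 - 32} = 1148 + 1225 \frac{1}{-55} \left(-40\right) = 1148 + 1225 \left(\left(- \frac{1}{55}\right) \left(-40\right)\right) = 1148 + 1225 \cdot \frac{8}{11} = 1148 + \frac{9800}{11} = \frac{22428}{11}$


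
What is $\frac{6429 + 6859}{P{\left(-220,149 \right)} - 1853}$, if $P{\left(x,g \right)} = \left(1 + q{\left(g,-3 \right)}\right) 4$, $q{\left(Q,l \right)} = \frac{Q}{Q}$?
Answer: $- \frac{13288}{1845} \approx -7.2022$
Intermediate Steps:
$q{\left(Q,l \right)} = 1$
$P{\left(x,g \right)} = 8$ ($P{\left(x,g \right)} = \left(1 + 1\right) 4 = 2 \cdot 4 = 8$)
$\frac{6429 + 6859}{P{\left(-220,149 \right)} - 1853} = \frac{6429 + 6859}{8 - 1853} = \frac{13288}{-1845} = 13288 \left(- \frac{1}{1845}\right) = - \frac{13288}{1845}$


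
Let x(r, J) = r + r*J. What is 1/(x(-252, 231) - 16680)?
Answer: -1/75144 ≈ -1.3308e-5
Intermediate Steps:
x(r, J) = r + J*r
1/(x(-252, 231) - 16680) = 1/(-252*(1 + 231) - 16680) = 1/(-252*232 - 16680) = 1/(-58464 - 16680) = 1/(-75144) = -1/75144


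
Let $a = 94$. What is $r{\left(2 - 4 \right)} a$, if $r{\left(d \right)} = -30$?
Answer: $-2820$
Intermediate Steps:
$r{\left(2 - 4 \right)} a = \left(-30\right) 94 = -2820$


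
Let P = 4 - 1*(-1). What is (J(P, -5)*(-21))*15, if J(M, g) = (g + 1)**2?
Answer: -5040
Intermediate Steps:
P = 5 (P = 4 + 1 = 5)
J(M, g) = (1 + g)**2
(J(P, -5)*(-21))*15 = ((1 - 5)**2*(-21))*15 = ((-4)**2*(-21))*15 = (16*(-21))*15 = -336*15 = -5040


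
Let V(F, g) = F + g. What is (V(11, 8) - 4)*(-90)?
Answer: -1350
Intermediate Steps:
(V(11, 8) - 4)*(-90) = ((11 + 8) - 4)*(-90) = (19 - 4)*(-90) = 15*(-90) = -1350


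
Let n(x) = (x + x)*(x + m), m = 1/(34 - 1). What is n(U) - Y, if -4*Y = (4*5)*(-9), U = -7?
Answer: 1735/33 ≈ 52.576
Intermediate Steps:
m = 1/33 ≈ 0.030303
Y = 45 (Y = -4*5*(-9)/4 = -5*(-9) = -¼*(-180) = 45)
n(x) = 2*x*(1/33 + x) (n(x) = (x + x)*(x + 1/33) = (2*x)*(1/33 + x) = 2*x*(1/33 + x))
n(U) - Y = (2/33)*(-7)*(1 + 33*(-7)) - 1*45 = (2/33)*(-7)*(1 - 231) - 45 = (2/33)*(-7)*(-230) - 45 = 3220/33 - 45 = 1735/33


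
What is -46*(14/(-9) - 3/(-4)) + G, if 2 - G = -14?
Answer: 955/18 ≈ 53.056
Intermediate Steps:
G = 16 (G = 2 - 1*(-14) = 2 + 14 = 16)
-46*(14/(-9) - 3/(-4)) + G = -46*(14/(-9) - 3/(-4)) + 16 = -46*(14*(-⅑) - 3*(-¼)) + 16 = -46*(-14/9 + ¾) + 16 = -46*(-29/36) + 16 = 667/18 + 16 = 955/18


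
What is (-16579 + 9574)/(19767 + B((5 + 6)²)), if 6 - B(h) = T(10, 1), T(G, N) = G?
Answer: -7005/19763 ≈ -0.35445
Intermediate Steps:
B(h) = -4 (B(h) = 6 - 1*10 = 6 - 10 = -4)
(-16579 + 9574)/(19767 + B((5 + 6)²)) = (-16579 + 9574)/(19767 - 4) = -7005/19763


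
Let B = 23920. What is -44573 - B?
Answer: -68493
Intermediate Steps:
-44573 - B = -44573 - 1*23920 = -44573 - 23920 = -68493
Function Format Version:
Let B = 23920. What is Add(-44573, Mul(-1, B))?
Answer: -68493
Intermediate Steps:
Add(-44573, Mul(-1, B)) = Add(-44573, Mul(-1, 23920)) = Add(-44573, -23920) = -68493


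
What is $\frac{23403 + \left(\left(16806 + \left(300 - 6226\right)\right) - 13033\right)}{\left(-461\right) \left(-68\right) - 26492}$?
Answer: $\frac{10625}{2428} \approx 4.376$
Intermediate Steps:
$\frac{23403 + \left(\left(16806 + \left(300 - 6226\right)\right) - 13033\right)}{\left(-461\right) \left(-68\right) - 26492} = \frac{23403 + \left(\left(16806 + \left(300 - 6226\right)\right) - 13033\right)}{31348 - 26492} = \frac{23403 + \left(\left(16806 - 5926\right) - 13033\right)}{4856} = \left(23403 + \left(10880 - 13033\right)\right) \frac{1}{4856} = \left(23403 - 2153\right) \frac{1}{4856} = 21250 \cdot \frac{1}{4856} = \frac{10625}{2428}$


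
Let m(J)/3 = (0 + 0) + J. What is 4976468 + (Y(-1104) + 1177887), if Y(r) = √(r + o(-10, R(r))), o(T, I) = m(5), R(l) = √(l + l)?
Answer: 6154355 + 33*I ≈ 6.1544e+6 + 33.0*I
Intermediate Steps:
m(J) = 3*J (m(J) = 3*((0 + 0) + J) = 3*(0 + J) = 3*J)
R(l) = √2*√l (R(l) = √(2*l) = √2*√l)
o(T, I) = 15 (o(T, I) = 3*5 = 15)
Y(r) = √(15 + r) (Y(r) = √(r + 15) = √(15 + r))
4976468 + (Y(-1104) + 1177887) = 4976468 + (√(15 - 1104) + 1177887) = 4976468 + (√(-1089) + 1177887) = 4976468 + (33*I + 1177887) = 4976468 + (1177887 + 33*I) = 6154355 + 33*I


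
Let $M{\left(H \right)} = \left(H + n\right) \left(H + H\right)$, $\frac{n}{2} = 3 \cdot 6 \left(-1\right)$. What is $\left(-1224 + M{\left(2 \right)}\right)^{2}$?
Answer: $1849600$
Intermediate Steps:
$n = -36$ ($n = 2 \cdot 3 \cdot 6 \left(-1\right) = 2 \cdot 18 \left(-1\right) = 2 \left(-18\right) = -36$)
$M{\left(H \right)} = 2 H \left(-36 + H\right)$ ($M{\left(H \right)} = \left(H - 36\right) \left(H + H\right) = \left(-36 + H\right) 2 H = 2 H \left(-36 + H\right)$)
$\left(-1224 + M{\left(2 \right)}\right)^{2} = \left(-1224 + 2 \cdot 2 \left(-36 + 2\right)\right)^{2} = \left(-1224 + 2 \cdot 2 \left(-34\right)\right)^{2} = \left(-1224 - 136\right)^{2} = \left(-1360\right)^{2} = 1849600$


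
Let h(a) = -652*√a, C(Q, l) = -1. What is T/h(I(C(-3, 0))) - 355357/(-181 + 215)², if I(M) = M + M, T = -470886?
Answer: -355357/1156 - 235443*I*√2/652 ≈ -307.4 - 510.69*I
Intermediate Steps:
I(M) = 2*M
T/h(I(C(-3, 0))) - 355357/(-181 + 215)² = -470886*I*√2/1304 - 355357/(-181 + 215)² = -470886*I*√2/1304 - 355357/(34²) = -470886*I*√2/1304 - 355357/1156 = -470886*I*√2/1304 - 355357*1/1156 = -235443*I*√2/652 - 355357/1156 = -355357/1156 - 235443*I*√2/652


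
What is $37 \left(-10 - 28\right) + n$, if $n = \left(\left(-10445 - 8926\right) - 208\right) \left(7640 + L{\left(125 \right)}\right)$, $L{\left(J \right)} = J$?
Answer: $-152032341$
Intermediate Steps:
$n = -152030935$ ($n = \left(\left(-10445 - 8926\right) - 208\right) \left(7640 + 125\right) = \left(\left(-10445 - 8926\right) - 208\right) 7765 = \left(-19371 - 208\right) 7765 = \left(-19579\right) 7765 = -152030935$)
$37 \left(-10 - 28\right) + n = 37 \left(-10 - 28\right) - 152030935 = 37 \left(-38\right) - 152030935 = -1406 - 152030935 = -152032341$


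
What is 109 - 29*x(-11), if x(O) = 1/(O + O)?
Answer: 2427/22 ≈ 110.32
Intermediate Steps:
x(O) = 1/(2*O)
109 - 29*x(-11) = 109 - 29/(2*(-11)) = 109 - 29*(-1)/(2*11) = 109 - 29*(-1/22) = 109 + 29/22 = 2427/22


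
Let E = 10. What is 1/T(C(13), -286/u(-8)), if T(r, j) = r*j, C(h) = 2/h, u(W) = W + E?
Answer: -1/22 ≈ -0.045455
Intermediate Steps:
u(W) = 10 + W (u(W) = W + 10 = 10 + W)
T(r, j) = j*r
1/T(C(13), -286/u(-8)) = 1/((-286/(10 - 8))*(2/13)) = 1/((-286/2)*(2*(1/13))) = 1/(-286*½*(2/13)) = 1/(-143*2/13) = 1/(-22) = -1/22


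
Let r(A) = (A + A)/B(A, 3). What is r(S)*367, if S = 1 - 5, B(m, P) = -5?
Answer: 2936/5 ≈ 587.20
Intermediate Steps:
S = -4
r(A) = -2*A/5 (r(A) = (A + A)/(-5) = (2*A)*(-⅕) = -2*A/5)
r(S)*367 = -⅖*(-4)*367 = (8/5)*367 = 2936/5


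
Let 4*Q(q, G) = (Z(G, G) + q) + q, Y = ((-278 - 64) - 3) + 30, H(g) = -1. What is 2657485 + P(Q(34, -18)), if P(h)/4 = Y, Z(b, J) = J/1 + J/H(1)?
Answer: 2656225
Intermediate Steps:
Z(b, J) = 0 (Z(b, J) = J/1 + J/(-1) = J*1 + J*(-1) = J - J = 0)
Y = -315 (Y = (-342 - 3) + 30 = -345 + 30 = -315)
Q(q, G) = q/2 (Q(q, G) = ((0 + q) + q)/4 = (q + q)/4 = (2*q)/4 = q/2)
P(h) = -1260 (P(h) = 4*(-315) = -1260)
2657485 + P(Q(34, -18)) = 2657485 - 1260 = 2656225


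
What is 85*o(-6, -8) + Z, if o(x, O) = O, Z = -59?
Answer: -739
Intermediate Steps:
85*o(-6, -8) + Z = 85*(-8) - 59 = -680 - 59 = -739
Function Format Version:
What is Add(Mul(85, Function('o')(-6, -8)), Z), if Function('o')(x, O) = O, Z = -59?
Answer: -739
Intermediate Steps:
Add(Mul(85, Function('o')(-6, -8)), Z) = Add(Mul(85, -8), -59) = Add(-680, -59) = -739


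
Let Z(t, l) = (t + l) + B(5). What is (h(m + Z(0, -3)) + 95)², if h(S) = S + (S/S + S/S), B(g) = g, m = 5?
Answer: 10816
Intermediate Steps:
Z(t, l) = 5 + l + t (Z(t, l) = (t + l) + 5 = (l + t) + 5 = 5 + l + t)
h(S) = 2 + S (h(S) = S + (1 + 1) = S + 2 = 2 + S)
(h(m + Z(0, -3)) + 95)² = ((2 + (5 + (5 - 3 + 0))) + 95)² = ((2 + (5 + 2)) + 95)² = ((2 + 7) + 95)² = (9 + 95)² = 104² = 10816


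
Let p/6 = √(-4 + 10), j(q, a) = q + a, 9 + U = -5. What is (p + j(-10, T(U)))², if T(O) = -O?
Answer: 232 + 48*√6 ≈ 349.58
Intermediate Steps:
U = -14 (U = -9 - 5 = -14)
j(q, a) = a + q
p = 6*√6 (p = 6*√(-4 + 10) = 6*√6 ≈ 14.697)
(p + j(-10, T(U)))² = (6*√6 + (-1*(-14) - 10))² = (6*√6 + (14 - 10))² = (6*√6 + 4)² = (4 + 6*√6)²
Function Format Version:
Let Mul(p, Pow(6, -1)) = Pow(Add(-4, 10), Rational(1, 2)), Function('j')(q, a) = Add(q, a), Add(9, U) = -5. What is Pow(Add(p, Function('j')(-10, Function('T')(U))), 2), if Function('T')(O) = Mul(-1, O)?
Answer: Add(232, Mul(48, Pow(6, Rational(1, 2)))) ≈ 349.58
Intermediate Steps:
U = -14 (U = Add(-9, -5) = -14)
Function('j')(q, a) = Add(a, q)
p = Mul(6, Pow(6, Rational(1, 2))) (p = Mul(6, Pow(Add(-4, 10), Rational(1, 2))) = Mul(6, Pow(6, Rational(1, 2))) ≈ 14.697)
Pow(Add(p, Function('j')(-10, Function('T')(U))), 2) = Pow(Add(Mul(6, Pow(6, Rational(1, 2))), Add(Mul(-1, -14), -10)), 2) = Pow(Add(Mul(6, Pow(6, Rational(1, 2))), Add(14, -10)), 2) = Pow(Add(Mul(6, Pow(6, Rational(1, 2))), 4), 2) = Pow(Add(4, Mul(6, Pow(6, Rational(1, 2)))), 2)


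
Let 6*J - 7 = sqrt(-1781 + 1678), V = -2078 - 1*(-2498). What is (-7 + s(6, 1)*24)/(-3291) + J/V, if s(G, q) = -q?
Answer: 4817/394920 + I*sqrt(103)/2520 ≈ 0.012197 + 0.0040273*I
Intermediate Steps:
V = 420 (V = -2078 + 2498 = 420)
J = 7/6 + I*sqrt(103)/6 (J = 7/6 + sqrt(-1781 + 1678)/6 = 7/6 + sqrt(-103)/6 = 7/6 + (I*sqrt(103))/6 = 7/6 + I*sqrt(103)/6 ≈ 1.1667 + 1.6915*I)
(-7 + s(6, 1)*24)/(-3291) + J/V = (-7 - 1*1*24)/(-3291) + (7/6 + I*sqrt(103)/6)/420 = (-7 - 1*24)*(-1/3291) + (7/6 + I*sqrt(103)/6)*(1/420) = (-7 - 24)*(-1/3291) + (1/360 + I*sqrt(103)/2520) = -31*(-1/3291) + (1/360 + I*sqrt(103)/2520) = 31/3291 + (1/360 + I*sqrt(103)/2520) = 4817/394920 + I*sqrt(103)/2520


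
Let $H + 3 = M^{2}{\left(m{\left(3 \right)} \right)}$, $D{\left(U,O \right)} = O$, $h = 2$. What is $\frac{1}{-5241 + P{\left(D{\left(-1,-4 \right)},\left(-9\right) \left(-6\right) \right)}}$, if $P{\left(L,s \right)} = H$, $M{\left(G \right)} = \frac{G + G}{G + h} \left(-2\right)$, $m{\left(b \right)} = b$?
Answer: $- \frac{25}{130956} \approx -0.0001909$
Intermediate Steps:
$M{\left(G \right)} = - \frac{4 G}{2 + G}$ ($M{\left(G \right)} = \frac{G + G}{G + 2} \left(-2\right) = \frac{2 G}{2 + G} \left(-2\right) = - \frac{4 G}{2 + G}$)
$H = \frac{69}{25}$ ($H = -3 + \left(\left(-4\right) 3 \frac{1}{2 + 3}\right)^{2} = -3 + \left(\left(-4\right) 3 \cdot \frac{1}{5}\right)^{2} = -3 + \left(- \frac{12}{5}\right)^{2} = -3 + \frac{144}{25} = \frac{69}{25} \approx 2.76$)
$P{\left(L,s \right)} = \frac{69}{25}$
$\frac{1}{-5241 + P{\left(D{\left(-1,-4 \right)},\left(-9\right) \left(-6\right) \right)}} = \frac{1}{-5241 + \frac{69}{25}} = \frac{1}{- \frac{130956}{25}} = - \frac{25}{130956}$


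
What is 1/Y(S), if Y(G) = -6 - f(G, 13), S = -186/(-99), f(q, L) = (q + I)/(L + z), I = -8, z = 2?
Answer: -495/2768 ≈ -0.17883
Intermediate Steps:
f(q, L) = (-8 + q)/(2 + L) (f(q, L) = (q - 8)/(L + 2) = (-8 + q)/(2 + L))
S = 62/33 (S = -186*(-1/99) = 62/33 ≈ 1.8788)
Y(G) = -82/15 - G/15 (Y(G) = -6 - (-8 + G)/(2 + 13) = -6 - (-8 + G)/15 = -6 - (-8/15 + G/15) = -6 + (8/15 - G/15) = -82/15 - G/15)
1/Y(S) = 1/(-82/15 - 1/15*62/33) = 1/(-82/15 - 62/495) = 1/(-2768/495) = -495/2768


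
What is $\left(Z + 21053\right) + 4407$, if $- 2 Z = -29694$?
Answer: $40307$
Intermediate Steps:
$Z = 14847$ ($Z = \left(- \frac{1}{2}\right) \left(-29694\right) = 14847$)
$\left(Z + 21053\right) + 4407 = \left(14847 + 21053\right) + 4407 = 35900 + 4407 = 40307$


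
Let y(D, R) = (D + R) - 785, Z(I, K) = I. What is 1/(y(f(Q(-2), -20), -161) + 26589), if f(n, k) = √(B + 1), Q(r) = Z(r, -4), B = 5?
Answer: 25643/657563443 - √6/657563443 ≈ 3.8993e-5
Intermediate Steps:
Q(r) = r
f(n, k) = √6 (f(n, k) = √(5 + 1) = √6)
y(D, R) = -785 + D + R
1/(y(f(Q(-2), -20), -161) + 26589) = 1/((-785 + √6 - 161) + 26589) = 1/((-946 + √6) + 26589) = 1/(25643 + √6)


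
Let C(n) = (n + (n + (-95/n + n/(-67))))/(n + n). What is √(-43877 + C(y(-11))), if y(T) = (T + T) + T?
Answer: I*√214488997105/2211 ≈ 209.47*I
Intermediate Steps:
y(T) = 3*T (y(T) = 2*T + T = 3*T)
C(n) = (-95/n + 133*n/67)/(2*n) (C(n) = (n + (n + (-95/n + n*(-1/67))))/((2*n)) = (n + (n + (-95/n - n/67)))*(1/(2*n)) = (n + (-95/n + 66*n/67))*(1/(2*n)) = (-95/n + 133*n/67)*(1/(2*n)) = (-95/n + 133*n/67)/(2*n))
√(-43877 + C(y(-11))) = √(-43877 + (133/134 - 95/(2*(3*(-11))²))) = √(-43877 + (133/134 - 95/2/(-33)²)) = √(-43877 + (133/134 - 95/2*1/1089)) = √(-43877 + (133/134 - 95/2178)) = √(-43877 + 69236/72963) = √(-3201328315/72963) = I*√214488997105/2211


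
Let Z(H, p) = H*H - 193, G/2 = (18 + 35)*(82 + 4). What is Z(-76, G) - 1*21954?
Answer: -16371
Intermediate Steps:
G = 9116 (G = 2*((18 + 35)*(82 + 4)) = 2*(53*86) = 2*4558 = 9116)
Z(H, p) = -193 + H² (Z(H, p) = H² - 193 = -193 + H²)
Z(-76, G) - 1*21954 = (-193 + (-76)²) - 1*21954 = (-193 + 5776) - 21954 = 5583 - 21954 = -16371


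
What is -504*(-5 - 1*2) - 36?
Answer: 3492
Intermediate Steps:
-504*(-5 - 1*2) - 36 = -504*(-5 - 2) - 36 = -504*(-7) - 36 = -24*(-147) - 36 = 3528 - 36 = 3492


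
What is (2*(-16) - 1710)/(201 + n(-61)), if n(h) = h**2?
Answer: -871/1961 ≈ -0.44416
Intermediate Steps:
(2*(-16) - 1710)/(201 + n(-61)) = (2*(-16) - 1710)/(201 + (-61)**2) = (-32 - 1710)/(201 + 3721) = -1742/3922 = -1742*1/3922 = -871/1961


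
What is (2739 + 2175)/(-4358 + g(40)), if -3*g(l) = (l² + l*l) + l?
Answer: -2457/2719 ≈ -0.90364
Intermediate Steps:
g(l) = -2*l²/3 - l/3 (g(l) = -((l² + l*l) + l)/3 = -((l² + l²) + l)/3 = -(2*l² + l)/3 = -(l + 2*l²)/3 = -2*l²/3 - l/3)
(2739 + 2175)/(-4358 + g(40)) = (2739 + 2175)/(-4358 - ⅓*40*(1 + 2*40)) = 4914/(-4358 - ⅓*40*(1 + 80)) = 4914/(-4358 - ⅓*40*81) = 4914/(-4358 - 1080) = 4914/(-5438) = 4914*(-1/5438) = -2457/2719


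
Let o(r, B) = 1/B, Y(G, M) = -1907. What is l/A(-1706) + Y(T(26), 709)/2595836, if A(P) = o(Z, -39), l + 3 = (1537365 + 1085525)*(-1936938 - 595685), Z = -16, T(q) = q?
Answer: 672500299428955544785/2595836 ≈ 2.5907e+14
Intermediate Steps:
l = -6642791540473 (l = -3 + (1537365 + 1085525)*(-1936938 - 595685) = -3 + 2622890*(-2532623) = -3 - 6642791540470 = -6642791540473)
A(P) = -1/39 (A(P) = 1/(-39) = -1/39)
l/A(-1706) + Y(T(26), 709)/2595836 = -6642791540473/(-1/39) - 1907/2595836 = -6642791540473*(-39) - 1907*1/2595836 = 259068870078447 - 1907/2595836 = 672500299428955544785/2595836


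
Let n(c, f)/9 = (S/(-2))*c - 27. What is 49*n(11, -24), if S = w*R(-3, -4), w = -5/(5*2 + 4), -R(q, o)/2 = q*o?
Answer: -32697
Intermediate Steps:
R(q, o) = -2*o*q (R(q, o) = -2*q*o = -2*o*q)
w = -5/14 (w = -5/(10 + 4) = -5/14 ≈ -0.35714)
S = 60/7 (S = -(-5)*(-4)*(-3)/7 = -5/14*(-24) = 60/7 ≈ 8.5714)
n(c, f) = -243 - 270*c/7 (n(c, f) = 9*(((60/7)/(-2))*c - 27) = 9*(((60/7)*(-½))*c - 27) = 9*(-30*c/7 - 27) = 9*(-27 - 30*c/7) = -243 - 270*c/7)
49*n(11, -24) = 49*(-243 - 270/7*11) = 49*(-243 - 2970/7) = 49*(-4671/7) = -32697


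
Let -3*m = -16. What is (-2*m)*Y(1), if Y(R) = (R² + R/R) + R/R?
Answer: -32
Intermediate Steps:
m = 16/3 (m = -⅓*(-16) = 16/3 ≈ 5.3333)
Y(R) = 2 + R² (Y(R) = (R² + 1) + 1 = (1 + R²) + 1 = 2 + R²)
(-2*m)*Y(1) = (-2*16/3)*(2 + 1²) = -32*(2 + 1)/3 = -32/3*3 = -32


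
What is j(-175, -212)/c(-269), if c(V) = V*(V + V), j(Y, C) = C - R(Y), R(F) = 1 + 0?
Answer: -213/144722 ≈ -0.0014718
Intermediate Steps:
R(F) = 1
j(Y, C) = -1 + C (j(Y, C) = C - 1*1 = C - 1 = -1 + C)
c(V) = 2*V**2 (c(V) = V*(2*V) = 2*V**2)
j(-175, -212)/c(-269) = (-1 - 212)/((2*(-269)**2)) = -213/(2*72361) = -213/144722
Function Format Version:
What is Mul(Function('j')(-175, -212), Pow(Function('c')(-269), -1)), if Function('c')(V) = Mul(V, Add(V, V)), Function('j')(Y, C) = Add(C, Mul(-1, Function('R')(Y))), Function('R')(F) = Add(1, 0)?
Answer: Rational(-213, 144722) ≈ -0.0014718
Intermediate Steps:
Function('R')(F) = 1
Function('j')(Y, C) = Add(-1, C) (Function('j')(Y, C) = Add(C, Mul(-1, 1)) = Add(C, -1) = Add(-1, C))
Function('c')(V) = Mul(2, Pow(V, 2)) (Function('c')(V) = Mul(V, Mul(2, V)) = Mul(2, Pow(V, 2)))
Mul(Function('j')(-175, -212), Pow(Function('c')(-269), -1)) = Mul(Add(-1, -212), Pow(Mul(2, Pow(-269, 2)), -1)) = Mul(-213, Pow(Mul(2, 72361), -1)) = Mul(-213, Pow(144722, -1)) = Mul(-213, Rational(1, 144722)) = Rational(-213, 144722)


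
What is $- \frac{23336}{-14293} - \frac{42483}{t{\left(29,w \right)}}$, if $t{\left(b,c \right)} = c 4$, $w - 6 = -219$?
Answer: $\frac{209030597}{4059212} \approx 51.495$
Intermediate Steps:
$w = -213$ ($w = 6 - 219 = -213$)
$t{\left(b,c \right)} = 4 c$
$- \frac{23336}{-14293} - \frac{42483}{t{\left(29,w \right)}} = - \frac{23336}{-14293} - \frac{42483}{4 \left(-213\right)} = \left(-23336\right) \left(- \frac{1}{14293}\right) - \frac{42483}{-852} = \frac{23336}{14293} - - \frac{14161}{284} = \frac{23336}{14293} + \frac{14161}{284} = \frac{209030597}{4059212}$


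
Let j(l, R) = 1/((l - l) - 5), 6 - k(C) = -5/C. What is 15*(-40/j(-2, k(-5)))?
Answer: 3000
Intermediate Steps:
k(C) = 6 + 5/C (k(C) = 6 - (-5)/C = 6 + 5/C)
j(l, R) = -1/5 (j(l, R) = 1/(0 - 5) = 1/(-5) = -1/5)
15*(-40/j(-2, k(-5))) = 15*(-40/(-1/5)) = 15*(-40*(-5)) = 15*200 = 3000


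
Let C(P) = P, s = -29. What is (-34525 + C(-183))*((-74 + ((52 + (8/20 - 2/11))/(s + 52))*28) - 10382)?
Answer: 456286084192/1265 ≈ 3.6070e+8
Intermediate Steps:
(-34525 + C(-183))*((-74 + ((52 + (8/20 - 2/11))/(s + 52))*28) - 10382) = (-34525 - 183)*((-74 + ((52 + (8/20 - 2/11))/(-29 + 52))*28) - 10382) = -34708*((-74 + ((52 + (8*(1/20) - 2*1/11))/23)*28) - 10382) = -34708*((-74 + ((52 + (2/5 - 2/11))*(1/23))*28) - 10382) = -34708*((-74 + ((52 + 12/55)*(1/23))*28) - 10382) = -34708*((-74 + ((2872/55)*(1/23))*28) - 10382) = -34708*((-74 + (2872/1265)*28) - 10382) = -34708*((-74 + 80416/1265) - 10382) = -34708*(-13194/1265 - 10382) = -34708*(-13146424/1265) = 456286084192/1265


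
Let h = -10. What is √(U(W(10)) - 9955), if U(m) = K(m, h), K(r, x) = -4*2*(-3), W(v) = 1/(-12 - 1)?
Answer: I*√9931 ≈ 99.654*I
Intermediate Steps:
W(v) = -1/13 (W(v) = 1/(-13) = -1/13)
K(r, x) = 24 (K(r, x) = -8*(-3) = 24)
U(m) = 24
√(U(W(10)) - 9955) = √(24 - 9955) = √(-9931) = I*√9931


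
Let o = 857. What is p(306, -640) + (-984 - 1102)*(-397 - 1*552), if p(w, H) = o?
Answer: 1980471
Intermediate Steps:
p(w, H) = 857
p(306, -640) + (-984 - 1102)*(-397 - 1*552) = 857 + (-984 - 1102)*(-397 - 1*552) = 857 - 2086*(-397 - 552) = 857 - 2086*(-949) = 857 + 1979614 = 1980471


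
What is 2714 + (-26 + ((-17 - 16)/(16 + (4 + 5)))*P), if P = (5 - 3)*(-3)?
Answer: 67398/25 ≈ 2695.9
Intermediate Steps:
P = -6 (P = 2*(-3) = -6)
2714 + (-26 + ((-17 - 16)/(16 + (4 + 5)))*P) = 2714 + (-26 + ((-17 - 16)/(16 + (4 + 5)))*(-6)) = 2714 + (-26 - 33/(16 + 9)*(-6)) = 2714 + (-26 - 33/25*(-6)) = 2714 + (-26 + 198/25) = 2714 - 452/25 = 67398/25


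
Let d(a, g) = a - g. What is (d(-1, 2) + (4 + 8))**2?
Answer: 81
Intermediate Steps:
(d(-1, 2) + (4 + 8))**2 = ((-1 - 1*2) + (4 + 8))**2 = ((-1 - 2) + 12)**2 = (-3 + 12)**2 = 9**2 = 81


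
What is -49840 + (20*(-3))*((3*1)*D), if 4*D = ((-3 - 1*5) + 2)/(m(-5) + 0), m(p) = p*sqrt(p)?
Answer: -49840 + 54*I*sqrt(5)/5 ≈ -49840.0 + 24.15*I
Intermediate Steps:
m(p) = p**(3/2)
D = -3*I*sqrt(5)/50 (D = (((-3 - 1*5) + 2)/((-5)**(3/2) + 0))/4 = (((-3 - 5) + 2)/(-5*I*sqrt(5) + 0))/4 = ((-8 + 2)/((-5*I*sqrt(5))))/4 = (-6*I*sqrt(5)/25)/4 = -3*I*sqrt(5)/50 ≈ -0.13416*I)
-49840 + (20*(-3))*((3*1)*D) = -49840 + (20*(-3))*((3*1)*(-3*I*sqrt(5)/50)) = -49840 - 180*(-3*I*sqrt(5)/50) = -49840 - (-54)*I*sqrt(5)/5 = -49840 + 54*I*sqrt(5)/5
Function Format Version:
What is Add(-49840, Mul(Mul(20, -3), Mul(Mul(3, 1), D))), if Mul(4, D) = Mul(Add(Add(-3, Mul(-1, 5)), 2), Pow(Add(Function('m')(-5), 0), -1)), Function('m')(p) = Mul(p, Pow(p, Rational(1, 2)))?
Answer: Add(-49840, Mul(Rational(54, 5), I, Pow(5, Rational(1, 2)))) ≈ Add(-49840., Mul(24.150, I))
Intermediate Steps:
Function('m')(p) = Pow(p, Rational(3, 2))
D = Mul(Rational(-3, 50), I, Pow(5, Rational(1, 2))) (D = Mul(Rational(1, 4), Mul(Add(Add(-3, Mul(-1, 5)), 2), Pow(Add(Pow(-5, Rational(3, 2)), 0), -1))) = Mul(Rational(1, 4), Mul(Add(Add(-3, -5), 2), Pow(Add(Mul(-5, I, Pow(5, Rational(1, 2))), 0), -1))) = Mul(Rational(1, 4), Mul(Add(-8, 2), Pow(Mul(-5, I, Pow(5, Rational(1, 2))), -1))) = Mul(Rational(1, 4), Mul(-6, Mul(Rational(1, 25), I, Pow(5, Rational(1, 2))))) = Mul(Rational(1, 4), Mul(Rational(-6, 25), I, Pow(5, Rational(1, 2)))) = Mul(Rational(-3, 50), I, Pow(5, Rational(1, 2))) ≈ Mul(-0.13416, I))
Add(-49840, Mul(Mul(20, -3), Mul(Mul(3, 1), D))) = Add(-49840, Mul(Mul(20, -3), Mul(Mul(3, 1), Mul(Rational(-3, 50), I, Pow(5, Rational(1, 2)))))) = Add(-49840, Mul(-60, Mul(3, Mul(Rational(-3, 50), I, Pow(5, Rational(1, 2)))))) = Add(-49840, Mul(-60, Mul(Rational(-9, 50), I, Pow(5, Rational(1, 2))))) = Add(-49840, Mul(Rational(54, 5), I, Pow(5, Rational(1, 2))))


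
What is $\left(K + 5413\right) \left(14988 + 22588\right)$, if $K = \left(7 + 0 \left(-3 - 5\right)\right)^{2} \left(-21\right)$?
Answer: $164733184$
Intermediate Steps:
$K = -1029$ ($K = \left(7 + 0 \left(-8\right)\right)^{2} \left(-21\right) = \left(7 + 0\right)^{2} \left(-21\right) = 7^{2} \left(-21\right) = 49 \left(-21\right) = -1029$)
$\left(K + 5413\right) \left(14988 + 22588\right) = \left(-1029 + 5413\right) \left(14988 + 22588\right) = 4384 \cdot 37576 = 164733184$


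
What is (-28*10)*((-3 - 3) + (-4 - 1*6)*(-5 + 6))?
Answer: 4480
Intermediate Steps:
(-28*10)*((-3 - 3) + (-4 - 1*6)*(-5 + 6)) = -280*(-6 + (-4 - 6)*1) = -280*(-6 - 10*1) = -280*(-6 - 10) = -280*(-16) = 4480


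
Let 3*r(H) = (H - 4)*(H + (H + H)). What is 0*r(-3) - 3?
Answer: -3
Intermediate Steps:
r(H) = H*(-4 + H) (r(H) = ((H - 4)*(H + (H + H)))/3 = ((-4 + H)*(H + 2*H))/3 = ((-4 + H)*(3*H))/3 = (3*H*(-4 + H))/3 = H*(-4 + H))
0*r(-3) - 3 = 0*(-3*(-4 - 3)) - 3 = 0*(-3*(-7)) - 3 = 0*21 - 3 = 0 - 3 = -3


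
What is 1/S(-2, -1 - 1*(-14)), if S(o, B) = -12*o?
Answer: 1/24 ≈ 0.041667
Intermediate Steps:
1/S(-2, -1 - 1*(-14)) = 1/(-12*(-2)) = 1/24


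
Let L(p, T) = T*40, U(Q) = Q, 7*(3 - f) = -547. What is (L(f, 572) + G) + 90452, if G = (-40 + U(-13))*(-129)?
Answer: 120169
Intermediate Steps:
f = 568/7 (f = 3 - ⅐*(-547) = 3 + 547/7 = 568/7 ≈ 81.143)
G = 6837 (G = (-40 - 13)*(-129) = -53*(-129) = 6837)
L(p, T) = 40*T
(L(f, 572) + G) + 90452 = (40*572 + 6837) + 90452 = (22880 + 6837) + 90452 = 29717 + 90452 = 120169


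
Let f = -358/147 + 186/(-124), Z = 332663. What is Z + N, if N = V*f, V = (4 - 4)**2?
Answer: 332663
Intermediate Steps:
V = 0 (V = 0**2 = 0)
f = -1157/294 (f = -358*1/147 + 186*(-1/124) = -358/147 - 3/2 = -1157/294 ≈ -3.9354)
N = 0 (N = 0*(-1157/294) = 0)
Z + N = 332663 + 0 = 332663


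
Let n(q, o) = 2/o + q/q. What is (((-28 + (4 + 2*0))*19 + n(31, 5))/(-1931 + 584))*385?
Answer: 175021/1347 ≈ 129.93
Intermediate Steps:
n(q, o) = 1 + 2/o (n(q, o) = 2/o + 1 = 1 + 2/o)
(((-28 + (4 + 2*0))*19 + n(31, 5))/(-1931 + 584))*385 = (((-28 + (4 + 2*0))*19 + (2 + 5)/5)/(-1931 + 584))*385 = (((-28 + (4 + 0))*19 + (⅕)*7)/(-1347))*385 = (((-28 + 4)*19 + 7/5)*(-1/1347))*385 = ((-24*19 + 7/5)*(-1/1347))*385 = ((-456 + 7/5)*(-1/1347))*385 = -2273/5*(-1/1347)*385 = (2273/6735)*385 = 175021/1347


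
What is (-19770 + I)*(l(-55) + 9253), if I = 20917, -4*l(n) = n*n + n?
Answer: 19523087/2 ≈ 9.7615e+6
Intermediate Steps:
l(n) = -n/4 - n²/4 (l(n) = -(n*n + n)/4 = -(n² + n)/4 = -(n + n²)/4 = -n/4 - n²/4)
(-19770 + I)*(l(-55) + 9253) = (-19770 + 20917)*(-¼*(-55)*(1 - 55) + 9253) = 1147*(-¼*(-55)*(-54) + 9253) = 1147*(-1485/2 + 9253) = 1147*(17021/2) = 19523087/2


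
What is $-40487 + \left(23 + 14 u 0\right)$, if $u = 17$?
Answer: $-40464$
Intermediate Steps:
$-40487 + \left(23 + 14 u 0\right) = -40487 + \left(23 + 14 \cdot 17 \cdot 0\right) = -40487 + \left(23 + 14 \cdot 0\right) = -40487 + \left(23 + 0\right) = -40487 + 23 = -40464$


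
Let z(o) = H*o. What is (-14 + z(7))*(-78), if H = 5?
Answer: -1638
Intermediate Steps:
z(o) = 5*o
(-14 + z(7))*(-78) = (-14 + 5*7)*(-78) = (-14 + 35)*(-78) = 21*(-78) = -1638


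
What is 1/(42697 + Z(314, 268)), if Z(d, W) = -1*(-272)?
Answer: 1/42969 ≈ 2.3273e-5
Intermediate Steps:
Z(d, W) = 272
1/(42697 + Z(314, 268)) = 1/(42697 + 272) = 1/42969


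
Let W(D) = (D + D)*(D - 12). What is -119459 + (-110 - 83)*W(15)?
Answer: -136829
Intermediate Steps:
W(D) = 2*D*(-12 + D) (W(D) = (2*D)*(-12 + D) = 2*D*(-12 + D))
-119459 + (-110 - 83)*W(15) = -119459 + (-110 - 83)*(2*15*(-12 + 15)) = -119459 - 386*15*3 = -119459 - 193*90 = -119459 - 17370 = -136829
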